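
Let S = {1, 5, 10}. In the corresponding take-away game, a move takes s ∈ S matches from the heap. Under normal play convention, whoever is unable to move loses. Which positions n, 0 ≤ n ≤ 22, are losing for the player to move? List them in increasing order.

G(0) = 0
G(1) = mex{0} = 1
G(2) = mex{1} = 0
G(3) = mex{0} = 1
G(4) = mex{1} = 0
G(5) = mex{0,0} = 1
G(6) = mex{1,1} = 0
G(7) = mex{0,0} = 1
G(8) = mex{1,1} = 0
G(9) = mex{0,0} = 1
G(10) = mex{1,1,0} = 2
G(11) = mex{2,0,1} = 3
G(12) = mex{3,1,0} = 2
G(13) = mex{2,0,1} = 3
G(14) = mex{3,1,0} = 2
G(15) = mex{2,2,1} = 0
G(16) = mex{0,3,0} = 1
G(17) = mex{1,2,1} = 0
G(18) = mex{0,3,0} = 1
G(19) = mex{1,2,1} = 0
G(20) = mex{0,0,2} = 1
G(21) = mex{1,1,3} = 0
G(22) = mex{0,0,2} = 1
P-positions are exactly the n with G(n) = 0.

0, 2, 4, 6, 8, 15, 17, 19, 21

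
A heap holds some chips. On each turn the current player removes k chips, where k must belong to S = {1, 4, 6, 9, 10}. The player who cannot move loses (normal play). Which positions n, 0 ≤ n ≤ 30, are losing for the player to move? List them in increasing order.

0, 2, 5, 7, 18, 20, 23, 25

n :  0  1  2  3  4  5  6  7  8  9 10 11 12 13 14 15 16 17 18 19 20 21 22 23 24 25 26 27 28 29 30
G :  0  1  0  1  2  0  1  0  1  2  3  2  3  4  5  3  2  3  0  1  0  1  5  0  1  0  1  2  3  2  3
P-positions are exactly the n with G(n) = 0.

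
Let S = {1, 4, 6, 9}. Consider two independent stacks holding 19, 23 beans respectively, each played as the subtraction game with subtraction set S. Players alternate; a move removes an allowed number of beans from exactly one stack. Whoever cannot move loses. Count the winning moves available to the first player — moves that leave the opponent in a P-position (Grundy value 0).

All stacks use S = {1, 4, 6, 9}:
n :  0  1  2  3  4  5  6  7  8  9 10 11 12 13 14 15 16 17 18 19 20 21 22 23
G :  0  1  0  1  2  0  1  0  1  2  0  1  0  1  2  0  1  0  1  2  0  1  0  1
Stack A: G(19) = 2.
Stack B: G(23) = 1.
Combined Grundy value = 2 ⊕ 1 = 3.
A winning move leaves total XOR = 0, i.e. changes one component's Grundy value g to g ⊕ X where X is the current total.
Stack A: need g' = 2⊕3 = 1. Options: 19−1→G=1, 19−4→G=0, 19−6→G=1, 19−9→G=0. Hits: 2.
Stack B: need g' = 1⊕3 = 2. Options: 23−1→G=0, 23−4→G=2, 23−6→G=0, 23−9→G=2. Hits: 2.

4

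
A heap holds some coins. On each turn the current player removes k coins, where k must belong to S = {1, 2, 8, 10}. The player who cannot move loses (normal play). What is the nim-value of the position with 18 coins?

n :  0  1  2  3  4  5  6  7  8  9 10 11 12 13 14 15 16 17 18
G :  0  1  2  0  1  2  0  1  2  0  1  2  0  1  2  0  1  2  0

0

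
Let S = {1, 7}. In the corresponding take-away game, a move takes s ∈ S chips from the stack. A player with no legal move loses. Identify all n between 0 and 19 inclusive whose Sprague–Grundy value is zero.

0, 2, 4, 6, 8, 10, 12, 14, 16, 18

G(0) = 0
G(1) = mex{0} = 1
G(2) = mex{1} = 0
G(3) = mex{0} = 1
G(4) = mex{1} = 0
G(5) = mex{0} = 1
G(6) = mex{1} = 0
G(7) = mex{0,0} = 1
G(8) = mex{1,1} = 0
G(9) = mex{0,0} = 1
G(10) = mex{1,1} = 0
G(11) = mex{0,0} = 1
G(12) = mex{1,1} = 0
G(13) = mex{0,0} = 1
G(14) = mex{1,1} = 0
G(15) = mex{0,0} = 1
G(16) = mex{1,1} = 0
G(17) = mex{0,0} = 1
G(18) = mex{1,1} = 0
G(19) = mex{0,0} = 1
P-positions are exactly the n with G(n) = 0.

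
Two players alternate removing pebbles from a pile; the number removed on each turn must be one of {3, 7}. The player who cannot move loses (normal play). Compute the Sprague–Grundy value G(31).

0

n :  0  1  2  3  4  5  6  7  8  9 10 11 12 13 14 15 16 17 18 19 20 21 22 23 24 25 26 27 28 29 30 31
G :  0  0  0  1  1  1  0  2  2  1  0  0  0  1  1  1  0  2  2  1  0  0  0  1  1  1  0  2  2  1  0  0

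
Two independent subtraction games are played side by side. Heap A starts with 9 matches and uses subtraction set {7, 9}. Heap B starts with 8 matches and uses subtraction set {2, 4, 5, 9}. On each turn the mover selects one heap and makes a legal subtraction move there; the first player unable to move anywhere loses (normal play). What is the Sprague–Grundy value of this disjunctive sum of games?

1

Heap A, S = {7, 9}:
n : 0 1 2 3 4 5 6 7 8 9
G : 0 0 0 0 0 0 0 1 1 1
G_A(9) = 1.
Heap B, S = {2, 4, 5, 9}:
G(0) = 0
G(1) = mex{} = 0
G(2) = mex{0} = 1
G(3) = mex{0} = 1
G(4) = mex{1,0} = 2
G(5) = mex{1,0,0} = 2
G(6) = mex{2,1,0} = 3
G(7) = mex{2,1,1} = 0
G(8) = mex{3,2,1} = 0
G_B(8) = 0.
Combined Grundy value = 1 ⊕ 0 = 1.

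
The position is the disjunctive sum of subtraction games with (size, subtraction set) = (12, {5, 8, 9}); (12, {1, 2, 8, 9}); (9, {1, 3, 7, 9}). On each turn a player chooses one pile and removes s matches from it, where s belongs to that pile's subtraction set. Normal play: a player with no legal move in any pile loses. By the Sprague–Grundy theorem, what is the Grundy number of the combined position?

1

Pile A, S = {5, 8, 9}:
G(0) = 0
G(1) = mex{} = 0
G(2) = mex{} = 0
G(3) = mex{} = 0
G(4) = mex{} = 0
G(5) = mex{0} = 1
G(6) = mex{0} = 1
G(7) = mex{0} = 1
G(8) = mex{0,0} = 1
G(9) = mex{0,0,0} = 1
G(10) = mex{1,0,0} = 2
G(11) = mex{1,0,0} = 2
G(12) = mex{1,0,0} = 2
G_A(12) = 2.
Pile B, S = {1, 2, 8, 9}:
n :  0  1  2  3  4  5  6  7  8  9 10 11 12
G :  0  1  2  0  1  2  0  1  2  3  0  1  2
G_B(12) = 2.
Pile C, S = {1, 3, 7, 9}:
G(0) = 0
G(1) = mex{0} = 1
G(2) = mex{1} = 0
G(3) = mex{0,0} = 1
G(4) = mex{1,1} = 0
G(5) = mex{0,0} = 1
G(6) = mex{1,1} = 0
G(7) = mex{0,0,0} = 1
G(8) = mex{1,1,1} = 0
G(9) = mex{0,0,0,0} = 1
G_C(9) = 1.
Combined Grundy value = 2 ⊕ 2 ⊕ 1 = 1.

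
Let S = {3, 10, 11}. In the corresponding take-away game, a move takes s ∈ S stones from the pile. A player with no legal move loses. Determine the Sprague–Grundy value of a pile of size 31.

G(0) = 0
G(1) = mex{} = 0
G(2) = mex{} = 0
G(3) = mex{0} = 1
G(4) = mex{0} = 1
G(5) = mex{0} = 1
G(6) = mex{1} = 0
G(7) = mex{1} = 0
G(8) = mex{1} = 0
G(9) = mex{0} = 1
G(10) = mex{0,0} = 1
G(11) = mex{0,0,0} = 1
G(12) = mex{1,0,0} = 2
G(13) = mex{1,1,0} = 2
G(14) = mex{1,1,1} = 0
G(15) = mex{2,1,1} = 0
G(16) = mex{2,0,1} = 3
G(17) = mex{0,0,0} = 1
G(18) = mex{0,0,0} = 1
G(19) = mex{3,1,0} = 2
G(20) = mex{1,1,1} = 0
G(21) = mex{1,1,1} = 0
G(22) = mex{2,2,1} = 0
G(23) = mex{0,2,2} = 1
G(24) = mex{0,0,2} = 1
G(25) = mex{0,0,0} = 1
G(26) = mex{1,3,0} = 2
G(27) = mex{1,1,3} = 0
G(28) = mex{1,1,1} = 0
G(29) = mex{2,2,1} = 0
G(30) = mex{0,0,2} = 1
G(31) = mex{0,0,0} = 1

1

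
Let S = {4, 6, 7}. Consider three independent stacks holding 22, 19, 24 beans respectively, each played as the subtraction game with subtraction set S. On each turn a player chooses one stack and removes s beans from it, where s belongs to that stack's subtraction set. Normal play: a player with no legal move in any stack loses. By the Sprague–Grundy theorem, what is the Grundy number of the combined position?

2

All stacks use S = {4, 6, 7}:
n :  0  1  2  3  4  5  6  7  8  9 10 11 12 13 14 15 16 17 18 19 20 21 22 23 24
G :  0  0  0  0  1  1  1  1  2  2  2  0  0  0  0  1  1  1  1  2  2  2  0  0  0
Stack A: G(22) = 0.
Stack B: G(19) = 2.
Stack C: G(24) = 0.
Combined Grundy value = 0 ⊕ 2 ⊕ 0 = 2.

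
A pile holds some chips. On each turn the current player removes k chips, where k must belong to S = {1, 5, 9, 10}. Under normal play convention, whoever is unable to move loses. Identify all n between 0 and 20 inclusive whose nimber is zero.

0, 2, 4, 6, 8, 19

n :  0  1  2  3  4  5  6  7  8  9 10 11 12 13 14 15 16 17 18 19 20
G :  0  1  0  1  0  1  0  1  0  1  2  3  2  3  2  3  2  3  2  0  1
P-positions are exactly the n with G(n) = 0.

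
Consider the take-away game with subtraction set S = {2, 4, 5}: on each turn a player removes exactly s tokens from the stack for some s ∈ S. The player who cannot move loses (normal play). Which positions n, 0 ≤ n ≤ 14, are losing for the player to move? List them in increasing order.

n :  0  1  2  3  4  5  6  7  8  9 10 11 12 13 14
G :  0  0  1  1  2  2  3  0  0  1  1  2  2  3  0
P-positions are exactly the n with G(n) = 0.

0, 1, 7, 8, 14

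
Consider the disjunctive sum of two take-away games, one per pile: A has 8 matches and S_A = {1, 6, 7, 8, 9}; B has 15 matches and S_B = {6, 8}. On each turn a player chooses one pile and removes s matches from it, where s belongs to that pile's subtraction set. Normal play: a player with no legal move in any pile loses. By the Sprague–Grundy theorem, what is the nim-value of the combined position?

2

Pile A, S = {1, 6, 7, 8, 9}:
G(0) = 0
G(1) = mex{0} = 1
G(2) = mex{1} = 0
G(3) = mex{0} = 1
G(4) = mex{1} = 0
G(5) = mex{0} = 1
G(6) = mex{1,0} = 2
G(7) = mex{2,1,0} = 3
G(8) = mex{3,0,1,0} = 2
G_A(8) = 2.
Pile B, S = {6, 8}:
G(0) = 0
G(1) = mex{} = 0
G(2) = mex{} = 0
G(3) = mex{} = 0
G(4) = mex{} = 0
G(5) = mex{} = 0
G(6) = mex{0} = 1
G(7) = mex{0} = 1
G(8) = mex{0,0} = 1
G(9) = mex{0,0} = 1
G(10) = mex{0,0} = 1
G(11) = mex{0,0} = 1
G(12) = mex{1,0} = 2
G(13) = mex{1,0} = 2
G(14) = mex{1,1} = 0
G(15) = mex{1,1} = 0
G_B(15) = 0.
Combined Grundy value = 2 ⊕ 0 = 2.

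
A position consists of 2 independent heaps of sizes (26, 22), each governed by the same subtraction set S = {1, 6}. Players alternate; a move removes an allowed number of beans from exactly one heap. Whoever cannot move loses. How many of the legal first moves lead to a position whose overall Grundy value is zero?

0

All heaps use S = {1, 6}:
n :  0  1  2  3  4  5  6  7  8  9 10 11 12 13 14 15 16 17 18 19 20 21 22 23 24 25 26
G :  0  1  0  1  0  1  2  0  1  0  1  0  1  2  0  1  0  1  0  1  2  0  1  0  1  0  1
Heap A: G(26) = 1.
Heap B: G(22) = 1.
Combined Grundy value = 1 ⊕ 1 = 0.
A winning move leaves total XOR = 0, i.e. changes one component's Grundy value g to g ⊕ X where X is the current total.
Heap A: target g' = 1⊕0 = 1, but every legal move changes the Grundy value (mex property), so 0 moves.
Heap B: target g' = 1⊕0 = 1, but every legal move changes the Grundy value (mex property), so 0 moves.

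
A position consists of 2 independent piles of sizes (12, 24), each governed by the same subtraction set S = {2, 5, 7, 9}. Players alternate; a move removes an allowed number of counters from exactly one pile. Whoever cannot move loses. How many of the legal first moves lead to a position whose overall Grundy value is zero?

All piles use S = {2, 5, 7, 9}:
n :  0  1  2  3  4  5  6  7  8  9 10 11 12 13 14 15 16 17 18 19 20 21 22 23 24
G :  0  0  1  1  0  2  1  3  2  2  3  3  0  4  1  0  0  1  1  2  2  3  3  2  4
Pile A: G(12) = 0.
Pile B: G(24) = 4.
Combined Grundy value = 0 ⊕ 4 = 4.
A winning move leaves total XOR = 0, i.e. changes one component's Grundy value g to g ⊕ X where X is the current total.
Pile A: need g' = 0⊕4 = 4. Options: 12−2→G=3, 12−5→G=3, 12−7→G=2, 12−9→G=1. Hits: 0.
Pile B: need g' = 4⊕4 = 0. Options: 24−2→G=3, 24−5→G=2, 24−7→G=1, 24−9→G=0. Hits: 1.

1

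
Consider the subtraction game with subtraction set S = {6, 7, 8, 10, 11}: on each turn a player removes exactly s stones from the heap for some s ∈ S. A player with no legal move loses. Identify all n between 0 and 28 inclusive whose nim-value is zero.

0, 1, 2, 3, 4, 5, 17, 18, 19, 20, 21, 22

G(0) = 0
G(1) = mex{} = 0
G(2) = mex{} = 0
G(3) = mex{} = 0
G(4) = mex{} = 0
G(5) = mex{} = 0
G(6) = mex{0} = 1
G(7) = mex{0,0} = 1
G(8) = mex{0,0,0} = 1
G(9) = mex{0,0,0} = 1
G(10) = mex{0,0,0,0} = 1
G(11) = mex{0,0,0,0,0} = 1
G(12) = mex{1,0,0,0,0} = 2
G(13) = mex{1,1,0,0,0} = 2
G(14) = mex{1,1,1,0,0} = 2
G(15) = mex{1,1,1,0,0} = 2
G(16) = mex{1,1,1,1,0} = 2
G(17) = mex{1,1,1,1,1} = 0
G(18) = mex{2,1,1,1,1} = 0
G(19) = mex{2,2,1,1,1} = 0
G(20) = mex{2,2,2,1,1} = 0
G(21) = mex{2,2,2,1,1} = 0
G(22) = mex{2,2,2,2,1} = 0
G(23) = mex{0,2,2,2,2} = 1
G(24) = mex{0,0,2,2,2} = 1
G(25) = mex{0,0,0,2,2} = 1
G(26) = mex{0,0,0,2,2} = 1
G(27) = mex{0,0,0,0,2} = 1
G(28) = mex{0,0,0,0,0} = 1
P-positions are exactly the n with G(n) = 0.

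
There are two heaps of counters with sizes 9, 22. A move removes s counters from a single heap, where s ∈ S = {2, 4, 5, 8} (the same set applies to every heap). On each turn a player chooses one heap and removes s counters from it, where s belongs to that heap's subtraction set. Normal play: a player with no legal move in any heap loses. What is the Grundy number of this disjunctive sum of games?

All heaps use S = {2, 4, 5, 8}:
G(0) = 0
G(1) = mex{} = 0
G(2) = mex{0} = 1
G(3) = mex{0} = 1
G(4) = mex{1,0} = 2
G(5) = mex{1,0,0} = 2
G(6) = mex{2,1,0} = 3
G(7) = mex{2,1,1} = 0
G(8) = mex{3,2,1,0} = 4
G(9) = mex{0,2,2,0} = 1
G(10) = mex{4,3,2,1} = 0
G(11) = mex{1,0,3,1} = 2
G(12) = mex{0,4,0,2} = 1
G(13) = mex{2,1,4,2} = 0
G(14) = mex{1,0,1,3} = 2
G(15) = mex{0,2,0,0} = 1
G(16) = mex{2,1,2,4} = 0
G(17) = mex{1,0,1,1} = 2
G(18) = mex{0,2,0,0} = 1
G(19) = mex{2,1,2,2} = 0
G(20) = mex{1,0,1,1} = 2
G(21) = mex{0,2,0,0} = 1
G(22) = mex{2,1,2,2} = 0
Heap A: G(9) = 1.
Heap B: G(22) = 0.
Combined Grundy value = 1 ⊕ 0 = 1.

1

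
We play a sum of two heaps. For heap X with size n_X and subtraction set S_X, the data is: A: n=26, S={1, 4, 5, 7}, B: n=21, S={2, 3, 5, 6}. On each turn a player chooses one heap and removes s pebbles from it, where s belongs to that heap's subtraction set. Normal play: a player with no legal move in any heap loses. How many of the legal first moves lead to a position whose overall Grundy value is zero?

2

Heap A, S = {1, 4, 5, 7}:
n :  0  1  2  3  4  5  6  7  8  9 10 11 12 13 14 15 16 17 18 19 20 21 22 23 24 25 26
G :  0  1  0  1  2  3  2  3  0  1  0  1  2  3  2  3  0  1  0  1  2  3  2  3  0  1  0
G_A(26) = 0.
Heap B, S = {2, 3, 5, 6}:
G(0) = 0
G(1) = mex{} = 0
G(2) = mex{0} = 1
G(3) = mex{0,0} = 1
G(4) = mex{1,0} = 2
G(5) = mex{1,1,0} = 2
G(6) = mex{2,1,0,0} = 3
G(7) = mex{2,2,1,0} = 3
G(8) = mex{3,2,1,1} = 0
G(9) = mex{3,3,2,1} = 0
G(10) = mex{0,3,2,2} = 1
G(11) = mex{0,0,3,2} = 1
G(12) = mex{1,0,3,3} = 2
G(13) = mex{1,1,0,3} = 2
G(14) = mex{2,1,0,0} = 3
G(15) = mex{2,2,1,0} = 3
G(16) = mex{3,2,1,1} = 0
G(17) = mex{3,3,2,1} = 0
G(18) = mex{0,3,2,2} = 1
G(19) = mex{0,0,3,2} = 1
G(20) = mex{1,0,3,3} = 2
G(21) = mex{1,1,0,3} = 2
G_B(21) = 2.
Combined Grundy value = 0 ⊕ 2 = 2.
A winning move leaves total XOR = 0, i.e. changes one component's Grundy value g to g ⊕ X where X is the current total.
Heap A: need g' = 0⊕2 = 2. Options: 26−1→G=1, 26−4→G=2, 26−5→G=3, 26−7→G=1. Hits: 1.
Heap B: need g' = 2⊕2 = 0. Options: 21−2→G=1, 21−3→G=1, 21−5→G=0, 21−6→G=3. Hits: 1.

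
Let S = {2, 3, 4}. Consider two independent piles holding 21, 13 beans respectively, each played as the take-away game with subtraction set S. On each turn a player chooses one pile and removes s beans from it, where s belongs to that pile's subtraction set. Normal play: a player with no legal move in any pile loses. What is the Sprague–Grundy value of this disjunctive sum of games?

All piles use S = {2, 3, 4}:
G(0) = 0
G(1) = mex{} = 0
G(2) = mex{0} = 1
G(3) = mex{0,0} = 1
G(4) = mex{1,0,0} = 2
G(5) = mex{1,1,0} = 2
G(6) = mex{2,1,1} = 0
G(7) = mex{2,2,1} = 0
G(8) = mex{0,2,2} = 1
G(9) = mex{0,0,2} = 1
G(10) = mex{1,0,0} = 2
G(11) = mex{1,1,0} = 2
G(12) = mex{2,1,1} = 0
G(13) = mex{2,2,1} = 0
G(14) = mex{0,2,2} = 1
G(15) = mex{0,0,2} = 1
G(16) = mex{1,0,0} = 2
G(17) = mex{1,1,0} = 2
G(18) = mex{2,1,1} = 0
G(19) = mex{2,2,1} = 0
G(20) = mex{0,2,2} = 1
G(21) = mex{0,0,2} = 1
Pile A: G(21) = 1.
Pile B: G(13) = 0.
Combined Grundy value = 1 ⊕ 0 = 1.

1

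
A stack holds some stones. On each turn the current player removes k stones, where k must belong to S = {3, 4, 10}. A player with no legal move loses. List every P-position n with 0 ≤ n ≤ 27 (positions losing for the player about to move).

n :  0  1  2  3  4  5  6  7  8  9 10 11 12 13 14 15 16 17 18 19 20 21 22 23 24 25 26 27
G :  0  0  0  1  1  1  2  0  0  0  1  1  1  2  0  0  0  1  1  1  2  0  0  0  1  1  1  2
P-positions are exactly the n with G(n) = 0.

0, 1, 2, 7, 8, 9, 14, 15, 16, 21, 22, 23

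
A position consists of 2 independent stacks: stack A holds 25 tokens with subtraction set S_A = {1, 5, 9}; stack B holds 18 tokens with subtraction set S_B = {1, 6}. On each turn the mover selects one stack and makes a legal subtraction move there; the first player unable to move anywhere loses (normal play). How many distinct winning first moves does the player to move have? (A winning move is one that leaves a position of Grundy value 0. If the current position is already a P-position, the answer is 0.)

5

Stack A, S = {1, 5, 9}:
G(0) = 0
G(1) = mex{0} = 1
G(2) = mex{1} = 0
G(3) = mex{0} = 1
G(4) = mex{1} = 0
G(5) = mex{0,0} = 1
G(6) = mex{1,1} = 0
G(7) = mex{0,0} = 1
G(8) = mex{1,1} = 0
G(9) = mex{0,0,0} = 1
G(10) = mex{1,1,1} = 0
G(11) = mex{0,0,0} = 1
G(12) = mex{1,1,1} = 0
G(13) = mex{0,0,0} = 1
G(14) = mex{1,1,1} = 0
G(15) = mex{0,0,0} = 1
G(16) = mex{1,1,1} = 0
G(17) = mex{0,0,0} = 1
G(18) = mex{1,1,1} = 0
G(19) = mex{0,0,0} = 1
G(20) = mex{1,1,1} = 0
G(21) = mex{0,0,0} = 1
G(22) = mex{1,1,1} = 0
G(23) = mex{0,0,0} = 1
G(24) = mex{1,1,1} = 0
G(25) = mex{0,0,0} = 1
G_A(25) = 1.
Stack B, S = {1, 6}:
G(0) = 0
G(1) = mex{0} = 1
G(2) = mex{1} = 0
G(3) = mex{0} = 1
G(4) = mex{1} = 0
G(5) = mex{0} = 1
G(6) = mex{1,0} = 2
G(7) = mex{2,1} = 0
G(8) = mex{0,0} = 1
G(9) = mex{1,1} = 0
G(10) = mex{0,0} = 1
G(11) = mex{1,1} = 0
G(12) = mex{0,2} = 1
G(13) = mex{1,0} = 2
G(14) = mex{2,1} = 0
G(15) = mex{0,0} = 1
G(16) = mex{1,1} = 0
G(17) = mex{0,0} = 1
G(18) = mex{1,1} = 0
G_B(18) = 0.
Combined Grundy value = 1 ⊕ 0 = 1.
A winning move leaves total XOR = 0, i.e. changes one component's Grundy value g to g ⊕ X where X is the current total.
Stack A: need g' = 1⊕1 = 0. Options: 25−1→G=0, 25−5→G=0, 25−9→G=0. Hits: 3.
Stack B: need g' = 0⊕1 = 1. Options: 18−1→G=1, 18−6→G=1. Hits: 2.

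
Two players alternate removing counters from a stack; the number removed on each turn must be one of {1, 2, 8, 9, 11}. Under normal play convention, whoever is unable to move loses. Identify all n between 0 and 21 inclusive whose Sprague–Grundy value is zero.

n :  0  1  2  3  4  5  6  7  8  9 10 11 12 13 14 15 16 17 18 19 20 21
G :  0  1  2  0  1  2  0  1  2  3  0  1  2  0  1  2  0  1  2  3  0  1
P-positions are exactly the n with G(n) = 0.

0, 3, 6, 10, 13, 16, 20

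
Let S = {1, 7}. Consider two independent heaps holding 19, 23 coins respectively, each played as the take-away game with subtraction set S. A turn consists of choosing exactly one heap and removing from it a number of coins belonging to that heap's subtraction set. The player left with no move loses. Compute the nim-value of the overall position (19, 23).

All heaps use S = {1, 7}:
n :  0  1  2  3  4  5  6  7  8  9 10 11 12 13 14 15 16 17 18 19 20 21 22 23
G :  0  1  0  1  0  1  0  1  0  1  0  1  0  1  0  1  0  1  0  1  0  1  0  1
Heap A: G(19) = 1.
Heap B: G(23) = 1.
Combined Grundy value = 1 ⊕ 1 = 0.

0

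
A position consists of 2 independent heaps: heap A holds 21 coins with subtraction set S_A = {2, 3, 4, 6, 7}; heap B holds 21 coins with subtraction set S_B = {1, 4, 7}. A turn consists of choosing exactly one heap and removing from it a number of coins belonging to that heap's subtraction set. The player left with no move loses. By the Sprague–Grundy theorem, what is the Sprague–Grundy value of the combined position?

Heap A, S = {2, 3, 4, 6, 7}:
G(0) = 0
G(1) = mex{} = 0
G(2) = mex{0} = 1
G(3) = mex{0,0} = 1
G(4) = mex{1,0,0} = 2
G(5) = mex{1,1,0} = 2
G(6) = mex{2,1,1,0} = 3
G(7) = mex{2,2,1,0,0} = 3
G(8) = mex{3,2,2,1,0} = 4
G(9) = mex{3,3,2,1,1} = 0
G(10) = mex{4,3,3,2,1} = 0
G(11) = mex{0,4,3,2,2} = 1
G(12) = mex{0,0,4,3,2} = 1
G(13) = mex{1,0,0,3,3} = 2
G(14) = mex{1,1,0,4,3} = 2
G(15) = mex{2,1,1,0,4} = 3
G(16) = mex{2,2,1,0,0} = 3
G(17) = mex{3,2,2,1,0} = 4
G(18) = mex{3,3,2,1,1} = 0
G(19) = mex{4,3,3,2,1} = 0
G(20) = mex{0,4,3,2,2} = 1
G(21) = mex{0,0,4,3,2} = 1
G_A(21) = 1.
Heap B, S = {1, 4, 7}:
G(0) = 0
G(1) = mex{0} = 1
G(2) = mex{1} = 0
G(3) = mex{0} = 1
G(4) = mex{1,0} = 2
G(5) = mex{2,1} = 0
G(6) = mex{0,0} = 1
G(7) = mex{1,1,0} = 2
G(8) = mex{2,2,1} = 0
G(9) = mex{0,0,0} = 1
G(10) = mex{1,1,1} = 0
G(11) = mex{0,2,2} = 1
G(12) = mex{1,0,0} = 2
G(13) = mex{2,1,1} = 0
G(14) = mex{0,0,2} = 1
G(15) = mex{1,1,0} = 2
G(16) = mex{2,2,1} = 0
G(17) = mex{0,0,0} = 1
G(18) = mex{1,1,1} = 0
G(19) = mex{0,2,2} = 1
G(20) = mex{1,0,0} = 2
G(21) = mex{2,1,1} = 0
G_B(21) = 0.
Combined Grundy value = 1 ⊕ 0 = 1.

1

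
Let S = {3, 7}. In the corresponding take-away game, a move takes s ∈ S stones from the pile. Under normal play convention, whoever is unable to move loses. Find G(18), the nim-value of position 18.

n :  0  1  2  3  4  5  6  7  8  9 10 11 12 13 14 15 16 17 18
G :  0  0  0  1  1  1  0  2  2  1  0  0  0  1  1  1  0  2  2

2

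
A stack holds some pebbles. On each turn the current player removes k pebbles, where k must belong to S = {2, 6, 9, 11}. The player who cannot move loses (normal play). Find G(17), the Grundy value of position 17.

G(0) = 0
G(1) = mex{} = 0
G(2) = mex{0} = 1
G(3) = mex{0} = 1
G(4) = mex{1} = 0
G(5) = mex{1} = 0
G(6) = mex{0,0} = 1
G(7) = mex{0,0} = 1
G(8) = mex{1,1} = 0
G(9) = mex{1,1,0} = 2
G(10) = mex{0,0,0} = 1
G(11) = mex{2,0,1,0} = 3
G(12) = mex{1,1,1,0} = 2
G(13) = mex{3,1,0,1} = 2
G(14) = mex{2,0,0,1} = 3
G(15) = mex{2,2,1,0} = 3
G(16) = mex{3,1,1,0} = 2
G(17) = mex{3,3,0,1} = 2

2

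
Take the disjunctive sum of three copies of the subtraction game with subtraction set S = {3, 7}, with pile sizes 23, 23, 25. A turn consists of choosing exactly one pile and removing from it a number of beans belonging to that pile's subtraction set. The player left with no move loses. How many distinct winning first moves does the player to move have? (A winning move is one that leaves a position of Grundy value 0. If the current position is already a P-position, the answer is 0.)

5

All piles use S = {3, 7}:
G(0) = 0
G(1) = mex{} = 0
G(2) = mex{} = 0
G(3) = mex{0} = 1
G(4) = mex{0} = 1
G(5) = mex{0} = 1
G(6) = mex{1} = 0
G(7) = mex{1,0} = 2
G(8) = mex{1,0} = 2
G(9) = mex{0,0} = 1
G(10) = mex{2,1} = 0
G(11) = mex{2,1} = 0
G(12) = mex{1,1} = 0
G(13) = mex{0,0} = 1
G(14) = mex{0,2} = 1
G(15) = mex{0,2} = 1
G(16) = mex{1,1} = 0
G(17) = mex{1,0} = 2
G(18) = mex{1,0} = 2
G(19) = mex{0,0} = 1
G(20) = mex{2,1} = 0
G(21) = mex{2,1} = 0
G(22) = mex{1,1} = 0
G(23) = mex{0,0} = 1
G(24) = mex{0,2} = 1
G(25) = mex{0,2} = 1
Pile A: G(23) = 1.
Pile B: G(23) = 1.
Pile C: G(25) = 1.
Combined Grundy value = 1 ⊕ 1 ⊕ 1 = 1.
A winning move leaves total XOR = 0, i.e. changes one component's Grundy value g to g ⊕ X where X is the current total.
Pile A: need g' = 1⊕1 = 0. Options: 23−3→G=0, 23−7→G=0. Hits: 2.
Pile B: need g' = 1⊕1 = 0. Options: 23−3→G=0, 23−7→G=0. Hits: 2.
Pile C: need g' = 1⊕1 = 0. Options: 25−3→G=0, 25−7→G=2. Hits: 1.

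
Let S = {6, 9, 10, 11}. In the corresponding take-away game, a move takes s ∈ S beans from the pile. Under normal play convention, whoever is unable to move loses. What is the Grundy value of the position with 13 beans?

G(0) = 0
G(1) = mex{} = 0
G(2) = mex{} = 0
G(3) = mex{} = 0
G(4) = mex{} = 0
G(5) = mex{} = 0
G(6) = mex{0} = 1
G(7) = mex{0} = 1
G(8) = mex{0} = 1
G(9) = mex{0,0} = 1
G(10) = mex{0,0,0} = 1
G(11) = mex{0,0,0,0} = 1
G(12) = mex{1,0,0,0} = 2
G(13) = mex{1,0,0,0} = 2

2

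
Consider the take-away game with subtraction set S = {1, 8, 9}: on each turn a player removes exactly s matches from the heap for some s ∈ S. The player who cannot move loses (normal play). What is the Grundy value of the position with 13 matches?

G(0) = 0
G(1) = mex{0} = 1
G(2) = mex{1} = 0
G(3) = mex{0} = 1
G(4) = mex{1} = 0
G(5) = mex{0} = 1
G(6) = mex{1} = 0
G(7) = mex{0} = 1
G(8) = mex{1,0} = 2
G(9) = mex{2,1,0} = 3
G(10) = mex{3,0,1} = 2
G(11) = mex{2,1,0} = 3
G(12) = mex{3,0,1} = 2
G(13) = mex{2,1,0} = 3

3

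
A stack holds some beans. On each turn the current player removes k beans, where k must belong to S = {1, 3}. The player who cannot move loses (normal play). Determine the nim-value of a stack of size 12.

0

G(0) = 0
G(1) = mex{0} = 1
G(2) = mex{1} = 0
G(3) = mex{0,0} = 1
G(4) = mex{1,1} = 0
G(5) = mex{0,0} = 1
G(6) = mex{1,1} = 0
G(7) = mex{0,0} = 1
G(8) = mex{1,1} = 0
G(9) = mex{0,0} = 1
G(10) = mex{1,1} = 0
G(11) = mex{0,0} = 1
G(12) = mex{1,1} = 0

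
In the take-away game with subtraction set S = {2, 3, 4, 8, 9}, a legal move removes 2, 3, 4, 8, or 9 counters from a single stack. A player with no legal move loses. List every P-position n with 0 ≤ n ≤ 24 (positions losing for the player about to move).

0, 1, 6, 7, 12, 13, 18, 19, 24

G(0) = 0
G(1) = mex{} = 0
G(2) = mex{0} = 1
G(3) = mex{0,0} = 1
G(4) = mex{1,0,0} = 2
G(5) = mex{1,1,0} = 2
G(6) = mex{2,1,1} = 0
G(7) = mex{2,2,1} = 0
G(8) = mex{0,2,2,0} = 1
G(9) = mex{0,0,2,0,0} = 1
G(10) = mex{1,0,0,1,0} = 2
G(11) = mex{1,1,0,1,1} = 2
G(12) = mex{2,1,1,2,1} = 0
G(13) = mex{2,2,1,2,2} = 0
G(14) = mex{0,2,2,0,2} = 1
G(15) = mex{0,0,2,0,0} = 1
G(16) = mex{1,0,0,1,0} = 2
G(17) = mex{1,1,0,1,1} = 2
G(18) = mex{2,1,1,2,1} = 0
G(19) = mex{2,2,1,2,2} = 0
G(20) = mex{0,2,2,0,2} = 1
G(21) = mex{0,0,2,0,0} = 1
G(22) = mex{1,0,0,1,0} = 2
G(23) = mex{1,1,0,1,1} = 2
G(24) = mex{2,1,1,2,1} = 0
P-positions are exactly the n with G(n) = 0.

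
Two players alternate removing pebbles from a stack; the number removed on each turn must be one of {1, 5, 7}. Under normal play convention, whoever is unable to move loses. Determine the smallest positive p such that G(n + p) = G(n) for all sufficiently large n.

G(0) = 0
G(1) = mex{0} = 1
G(2) = mex{1} = 0
G(3) = mex{0} = 1
G(4) = mex{1} = 0
G(5) = mex{0,0} = 1
G(6) = mex{1,1} = 0
G(7) = mex{0,0,0} = 1
G(8) = mex{1,1,1} = 0
G(9) = mex{0,0,0} = 1
G(10) = mex{1,1,1} = 0
G(11) = mex{0,0,0} = 1
G(12) = mex{1,1,1} = 0
G(13) = mex{0,0,0} = 1
G(14) = mex{1,1,1} = 0
G(n+2) = G(n) holds for n = 0,…,6 (a full window of length max(S) = 7), so the sequence is purely periodic with period 2.

2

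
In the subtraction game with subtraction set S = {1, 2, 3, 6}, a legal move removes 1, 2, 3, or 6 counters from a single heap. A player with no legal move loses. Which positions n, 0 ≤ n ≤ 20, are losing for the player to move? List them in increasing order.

0, 4, 8, 12, 16, 20

n :  0  1  2  3  4  5  6  7  8  9 10 11 12 13 14 15 16 17 18 19 20
G :  0  1  2  3  0  1  2  3  0  1  2  3  0  1  2  3  0  1  2  3  0
P-positions are exactly the n with G(n) = 0.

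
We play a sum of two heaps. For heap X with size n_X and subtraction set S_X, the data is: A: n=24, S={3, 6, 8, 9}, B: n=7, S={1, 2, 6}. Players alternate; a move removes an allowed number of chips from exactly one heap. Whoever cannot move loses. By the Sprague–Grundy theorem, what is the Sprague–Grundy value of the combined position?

0

Heap A, S = {3, 6, 8, 9}:
G(0) = 0
G(1) = mex{} = 0
G(2) = mex{} = 0
G(3) = mex{0} = 1
G(4) = mex{0} = 1
G(5) = mex{0} = 1
G(6) = mex{1,0} = 2
G(7) = mex{1,0} = 2
G(8) = mex{1,0,0} = 2
G(9) = mex{2,1,0,0} = 3
G(10) = mex{2,1,0,0} = 3
G(11) = mex{2,1,1,0} = 3
G(12) = mex{3,2,1,1} = 0
G(13) = mex{3,2,1,1} = 0
G(14) = mex{3,2,2,1} = 0
G(15) = mex{0,3,2,2} = 1
G(16) = mex{0,3,2,2} = 1
G(17) = mex{0,3,3,2} = 1
G(18) = mex{1,0,3,3} = 2
G(19) = mex{1,0,3,3} = 2
G(20) = mex{1,0,0,3} = 2
G(21) = mex{2,1,0,0} = 3
G(22) = mex{2,1,0,0} = 3
G(23) = mex{2,1,1,0} = 3
G(24) = mex{3,2,1,1} = 0
G_A(24) = 0.
Heap B, S = {1, 2, 6}:
G(0) = 0
G(1) = mex{0} = 1
G(2) = mex{1,0} = 2
G(3) = mex{2,1} = 0
G(4) = mex{0,2} = 1
G(5) = mex{1,0} = 2
G(6) = mex{2,1,0} = 3
G(7) = mex{3,2,1} = 0
G_B(7) = 0.
Combined Grundy value = 0 ⊕ 0 = 0.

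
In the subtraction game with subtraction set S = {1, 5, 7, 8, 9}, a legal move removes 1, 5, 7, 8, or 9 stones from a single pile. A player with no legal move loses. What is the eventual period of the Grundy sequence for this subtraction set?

G(0) = 0
G(1) = mex{0} = 1
G(2) = mex{1} = 0
G(3) = mex{0} = 1
G(4) = mex{1} = 0
G(5) = mex{0,0} = 1
G(6) = mex{1,1} = 0
G(7) = mex{0,0,0} = 1
G(8) = mex{1,1,1,0} = 2
G(9) = mex{2,0,0,1,0} = 3
G(10) = mex{3,1,1,0,1} = 2
G(11) = mex{2,0,0,1,0} = 3
G(12) = mex{3,1,1,0,1} = 2
G(13) = mex{2,2,0,1,0} = 3
G(14) = mex{3,3,1,0,1} = 2
G(15) = mex{2,2,2,1,0} = 3
G(16) = mex{3,3,3,2,1} = 0
G(17) = mex{0,2,2,3,2} = 1
G(18) = mex{1,3,3,2,3} = 0
G(19) = mex{0,2,2,3,2} = 1
G(20) = mex{1,3,3,2,3} = 0
G(21) = mex{0,0,2,3,2} = 1
G(22) = mex{1,1,3,2,3} = 0
G(23) = mex{0,0,0,3,2} = 1
G(24) = mex{1,1,1,0,3} = 2
G(25) = mex{2,0,0,1,0} = 3
G(26) = mex{3,1,1,0,1} = 2
G(27) = mex{2,0,0,1,0} = 3
G(28) = mex{3,1,1,0,1} = 2
G(29) = mex{2,2,0,1,0} = 3
G(30) = mex{3,3,1,0,1} = 2
G(31) = mex{2,2,2,1,0} = 3
G(32) = mex{3,3,3,2,1} = 0
G(33) = mex{0,2,2,3,2} = 1
G(n+16) = G(n) holds for n = 0,…,8 (a full window of length max(S) = 9), so the sequence is purely periodic with period 16.

16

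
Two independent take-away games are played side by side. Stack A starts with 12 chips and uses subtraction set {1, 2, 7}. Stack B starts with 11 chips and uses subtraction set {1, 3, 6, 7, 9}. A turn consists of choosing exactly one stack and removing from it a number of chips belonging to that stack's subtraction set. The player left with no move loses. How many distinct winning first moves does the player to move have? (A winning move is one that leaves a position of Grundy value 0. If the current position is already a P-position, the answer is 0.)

2

Stack A, S = {1, 2, 7}:
G(0) = 0
G(1) = mex{0} = 1
G(2) = mex{1,0} = 2
G(3) = mex{2,1} = 0
G(4) = mex{0,2} = 1
G(5) = mex{1,0} = 2
G(6) = mex{2,1} = 0
G(7) = mex{0,2,0} = 1
G(8) = mex{1,0,1} = 2
G(9) = mex{2,1,2} = 0
G(10) = mex{0,2,0} = 1
G(11) = mex{1,0,1} = 2
G(12) = mex{2,1,2} = 0
G_A(12) = 0.
Stack B, S = {1, 3, 6, 7, 9}:
n :  0  1  2  3  4  5  6  7  8  9 10 11
G :  0  1  0  1  0  1  2  3  2  3  2  3
G_B(11) = 3.
Combined Grundy value = 0 ⊕ 3 = 3.
A winning move leaves total XOR = 0, i.e. changes one component's Grundy value g to g ⊕ X where X is the current total.
Stack A: need g' = 0⊕3 = 3. Options: 12−1→G=2, 12−2→G=1, 12−7→G=2. Hits: 0.
Stack B: need g' = 3⊕3 = 0. Options: 11−1→G=2, 11−3→G=2, 11−6→G=1, 11−7→G=0, 11−9→G=0. Hits: 2.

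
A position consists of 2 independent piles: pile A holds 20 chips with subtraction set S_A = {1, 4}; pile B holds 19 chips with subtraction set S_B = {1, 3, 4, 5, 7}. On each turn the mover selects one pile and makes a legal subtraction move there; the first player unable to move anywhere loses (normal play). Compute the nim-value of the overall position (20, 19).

Pile A, S = {1, 4}:
n :  0  1  2  3  4  5  6  7  8  9 10 11 12 13 14 15 16 17 18 19 20
G :  0  1  0  1  2  0  1  0  1  2  0  1  0  1  2  0  1  0  1  2  0
G_A(20) = 0.
Pile B, S = {1, 3, 4, 5, 7}:
G(0) = 0
G(1) = mex{0} = 1
G(2) = mex{1} = 0
G(3) = mex{0,0} = 1
G(4) = mex{1,1,0} = 2
G(5) = mex{2,0,1,0} = 3
G(6) = mex{3,1,0,1} = 2
G(7) = mex{2,2,1,0,0} = 3
G(8) = mex{3,3,2,1,1} = 0
G(9) = mex{0,2,3,2,0} = 1
G(10) = mex{1,3,2,3,1} = 0
G(11) = mex{0,0,3,2,2} = 1
G(12) = mex{1,1,0,3,3} = 2
G(13) = mex{2,0,1,0,2} = 3
G(14) = mex{3,1,0,1,3} = 2
G(15) = mex{2,2,1,0,0} = 3
G(16) = mex{3,3,2,1,1} = 0
G(17) = mex{0,2,3,2,0} = 1
G(18) = mex{1,3,2,3,1} = 0
G(19) = mex{0,0,3,2,2} = 1
G_B(19) = 1.
Combined Grundy value = 0 ⊕ 1 = 1.

1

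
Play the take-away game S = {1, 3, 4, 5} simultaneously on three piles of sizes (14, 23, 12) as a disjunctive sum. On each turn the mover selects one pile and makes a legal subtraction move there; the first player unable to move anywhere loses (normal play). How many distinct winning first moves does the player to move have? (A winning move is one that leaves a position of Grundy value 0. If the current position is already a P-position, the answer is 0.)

All piles use S = {1, 3, 4, 5}:
n :  0  1  2  3  4  5  6  7  8  9 10 11 12 13 14 15 16 17 18 19 20 21 22 23
G :  0  1  0  1  2  3  2  3  0  1  0  1  2  3  2  3  0  1  0  1  2  3  2  3
Pile A: G(14) = 2.
Pile B: G(23) = 3.
Pile C: G(12) = 2.
Combined Grundy value = 2 ⊕ 3 ⊕ 2 = 3.
A winning move leaves total XOR = 0, i.e. changes one component's Grundy value g to g ⊕ X where X is the current total.
Pile A: need g' = 2⊕3 = 1. Options: 14−1→G=3, 14−3→G=1, 14−4→G=0, 14−5→G=1. Hits: 2.
Pile B: need g' = 3⊕3 = 0. Options: 23−1→G=2, 23−3→G=2, 23−4→G=1, 23−5→G=0. Hits: 1.
Pile C: need g' = 2⊕3 = 1. Options: 12−1→G=1, 12−3→G=1, 12−4→G=0, 12−5→G=3. Hits: 2.

5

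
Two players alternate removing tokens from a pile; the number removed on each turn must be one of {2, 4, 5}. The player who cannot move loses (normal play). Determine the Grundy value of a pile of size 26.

G(0) = 0
G(1) = mex{} = 0
G(2) = mex{0} = 1
G(3) = mex{0} = 1
G(4) = mex{1,0} = 2
G(5) = mex{1,0,0} = 2
G(6) = mex{2,1,0} = 3
G(7) = mex{2,1,1} = 0
G(8) = mex{3,2,1} = 0
G(9) = mex{0,2,2} = 1
G(10) = mex{0,3,2} = 1
G(11) = mex{1,0,3} = 2
G(12) = mex{1,0,0} = 2
G(13) = mex{2,1,0} = 3
G(14) = mex{2,1,1} = 0
G(15) = mex{3,2,1} = 0
G(16) = mex{0,2,2} = 1
G(17) = mex{0,3,2} = 1
G(18) = mex{1,0,3} = 2
G(19) = mex{1,0,0} = 2
G(20) = mex{2,1,0} = 3
G(21) = mex{2,1,1} = 0
G(22) = mex{3,2,1} = 0
G(23) = mex{0,2,2} = 1
G(24) = mex{0,3,2} = 1
G(25) = mex{1,0,3} = 2
G(26) = mex{1,0,0} = 2

2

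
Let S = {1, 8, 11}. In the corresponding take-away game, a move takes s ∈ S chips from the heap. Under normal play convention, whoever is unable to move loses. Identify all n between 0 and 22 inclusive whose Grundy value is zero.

0, 2, 4, 6, 9, 16, 18, 21

n :  0  1  2  3  4  5  6  7  8  9 10 11 12 13 14 15 16 17 18 19 20 21 22
G :  0  1  0  1  0  1  0  1  2  0  1  2  3  2  3  2  0  1  0  1  2  0  1
P-positions are exactly the n with G(n) = 0.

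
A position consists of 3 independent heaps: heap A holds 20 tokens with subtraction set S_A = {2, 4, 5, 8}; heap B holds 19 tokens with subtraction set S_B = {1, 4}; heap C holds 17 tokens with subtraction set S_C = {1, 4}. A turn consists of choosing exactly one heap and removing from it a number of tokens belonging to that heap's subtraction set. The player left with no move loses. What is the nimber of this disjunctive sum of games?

0

Heap A, S = {2, 4, 5, 8}:
n :  0  1  2  3  4  5  6  7  8  9 10 11 12 13 14 15 16 17 18 19 20
G :  0  0  1  1  2  2  3  0  4  1  0  2  1  0  2  1  0  2  1  0  2
G_A(20) = 2.
Heap B, S = {1, 4}:
G(0) = 0
G(1) = mex{0} = 1
G(2) = mex{1} = 0
G(3) = mex{0} = 1
G(4) = mex{1,0} = 2
G(5) = mex{2,1} = 0
G(6) = mex{0,0} = 1
G(7) = mex{1,1} = 0
G(8) = mex{0,2} = 1
G(9) = mex{1,0} = 2
G(10) = mex{2,1} = 0
G(11) = mex{0,0} = 1
G(12) = mex{1,1} = 0
G(13) = mex{0,2} = 1
G(14) = mex{1,0} = 2
G(15) = mex{2,1} = 0
G(16) = mex{0,0} = 1
G(17) = mex{1,1} = 0
G(18) = mex{0,2} = 1
G(19) = mex{1,0} = 2
G_B(19) = 2.
Heap C, S = {1, 4}:
n :  0  1  2  3  4  5  6  7  8  9 10 11 12 13 14 15 16 17
G :  0  1  0  1  2  0  1  0  1  2  0  1  0  1  2  0  1  0
G_C(17) = 0.
Combined Grundy value = 2 ⊕ 2 ⊕ 0 = 0.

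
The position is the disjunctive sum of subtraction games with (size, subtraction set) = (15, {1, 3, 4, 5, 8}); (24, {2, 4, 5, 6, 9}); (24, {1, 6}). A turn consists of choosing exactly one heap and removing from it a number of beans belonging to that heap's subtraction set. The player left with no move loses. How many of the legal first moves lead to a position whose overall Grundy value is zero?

Heap A, S = {1, 3, 4, 5, 8}:
n :  0  1  2  3  4  5  6  7  8  9 10 11 12 13 14 15
G :  0  1  0  1  2  3  2  3  4  0  1  0  1  2  3  2
G_A(15) = 2.
Heap B, S = {2, 4, 5, 6, 9}:
n :  0  1  2  3  4  5  6  7  8  9 10 11 12 13 14 15 16 17 18 19 20 21 22 23 24
G :  0  0  1  1  2  2  3  3  0  4  1  0  2  1  3  2  4  3  0  0  1  1  2  2  3
G_B(24) = 3.
Heap C, S = {1, 6}:
G(0) = 0
G(1) = mex{0} = 1
G(2) = mex{1} = 0
G(3) = mex{0} = 1
G(4) = mex{1} = 0
G(5) = mex{0} = 1
G(6) = mex{1,0} = 2
G(7) = mex{2,1} = 0
G(8) = mex{0,0} = 1
G(9) = mex{1,1} = 0
G(10) = mex{0,0} = 1
G(11) = mex{1,1} = 0
G(12) = mex{0,2} = 1
G(13) = mex{1,0} = 2
G(14) = mex{2,1} = 0
G(15) = mex{0,0} = 1
G(16) = mex{1,1} = 0
G(17) = mex{0,0} = 1
G(18) = mex{1,1} = 0
G(19) = mex{0,2} = 1
G(20) = mex{1,0} = 2
G(21) = mex{2,1} = 0
G(22) = mex{0,0} = 1
G(23) = mex{1,1} = 0
G(24) = mex{0,0} = 1
G_C(24) = 1.
Combined Grundy value = 2 ⊕ 3 ⊕ 1 = 0.
A winning move leaves total XOR = 0, i.e. changes one component's Grundy value g to g ⊕ X where X is the current total.
Heap A: target g' = 2⊕0 = 2, but every legal move changes the Grundy value (mex property), so 0 moves.
Heap B: target g' = 3⊕0 = 3, but every legal move changes the Grundy value (mex property), so 0 moves.
Heap C: target g' = 1⊕0 = 1, but every legal move changes the Grundy value (mex property), so 0 moves.

0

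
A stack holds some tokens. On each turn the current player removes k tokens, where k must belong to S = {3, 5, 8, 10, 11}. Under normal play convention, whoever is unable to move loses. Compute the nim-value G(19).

1

G(0) = 0
G(1) = mex{} = 0
G(2) = mex{} = 0
G(3) = mex{0} = 1
G(4) = mex{0} = 1
G(5) = mex{0,0} = 1
G(6) = mex{1,0} = 2
G(7) = mex{1,0} = 2
G(8) = mex{1,1,0} = 2
G(9) = mex{2,1,0} = 3
G(10) = mex{2,1,0,0} = 3
G(11) = mex{2,2,1,0,0} = 3
G(12) = mex{3,2,1,0,0} = 4
G(13) = mex{3,2,1,1,0} = 4
G(14) = mex{3,3,2,1,1} = 0
G(15) = mex{4,3,2,1,1} = 0
G(16) = mex{4,3,2,2,1} = 0
G(17) = mex{0,4,3,2,2} = 1
G(18) = mex{0,4,3,2,2} = 1
G(19) = mex{0,0,3,3,2} = 1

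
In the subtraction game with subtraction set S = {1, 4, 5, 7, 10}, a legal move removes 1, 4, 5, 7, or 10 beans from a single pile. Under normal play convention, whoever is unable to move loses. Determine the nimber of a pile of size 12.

n :  0  1  2  3  4  5  6  7  8  9 10 11 12
G :  0  1  0  1  2  3  2  3  0  1  4  0  1

1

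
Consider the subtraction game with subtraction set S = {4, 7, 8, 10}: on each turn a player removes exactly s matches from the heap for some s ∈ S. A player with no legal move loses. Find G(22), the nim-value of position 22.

n :  0  1  2  3  4  5  6  7  8  9 10 11 12 13 14 15 16 17 18 19 20 21 22
G :  0  0  0  0  1  1  1  1  2  2  2  2  3  3  0  0  0  0  1  1  1  1  2

2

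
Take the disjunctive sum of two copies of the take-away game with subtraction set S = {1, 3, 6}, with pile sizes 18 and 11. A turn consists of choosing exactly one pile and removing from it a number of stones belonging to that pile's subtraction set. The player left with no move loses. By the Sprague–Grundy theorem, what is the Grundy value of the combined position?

0

All piles use S = {1, 3, 6}:
G(0) = 0
G(1) = mex{0} = 1
G(2) = mex{1} = 0
G(3) = mex{0,0} = 1
G(4) = mex{1,1} = 0
G(5) = mex{0,0} = 1
G(6) = mex{1,1,0} = 2
G(7) = mex{2,0,1} = 3
G(8) = mex{3,1,0} = 2
G(9) = mex{2,2,1} = 0
G(10) = mex{0,3,0} = 1
G(11) = mex{1,2,1} = 0
G(12) = mex{0,0,2} = 1
G(13) = mex{1,1,3} = 0
G(14) = mex{0,0,2} = 1
G(15) = mex{1,1,0} = 2
G(16) = mex{2,0,1} = 3
G(17) = mex{3,1,0} = 2
G(18) = mex{2,2,1} = 0
Pile A: G(18) = 0.
Pile B: G(11) = 0.
Combined Grundy value = 0 ⊕ 0 = 0.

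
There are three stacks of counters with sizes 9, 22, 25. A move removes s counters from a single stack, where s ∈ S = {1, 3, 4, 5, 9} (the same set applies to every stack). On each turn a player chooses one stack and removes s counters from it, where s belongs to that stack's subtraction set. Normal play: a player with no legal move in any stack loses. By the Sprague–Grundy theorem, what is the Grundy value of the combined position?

2

All stacks use S = {1, 3, 4, 5, 9}:
n :  0  1  2  3  4  5  6  7  8  9 10 11 12 13 14 15 16 17 18 19 20 21 22 23 24 25
G :  0  1  0  1  2  3  2  3  0  1  0  1  2  3  2  3  0  1  0  1  2  3  2  3  0  1
Stack A: G(9) = 1.
Stack B: G(22) = 2.
Stack C: G(25) = 1.
Combined Grundy value = 1 ⊕ 2 ⊕ 1 = 2.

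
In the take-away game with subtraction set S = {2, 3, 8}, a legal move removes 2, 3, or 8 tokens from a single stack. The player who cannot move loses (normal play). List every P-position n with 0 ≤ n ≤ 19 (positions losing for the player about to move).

0, 1, 5, 6, 10, 11, 15, 16

G(0) = 0
G(1) = mex{} = 0
G(2) = mex{0} = 1
G(3) = mex{0,0} = 1
G(4) = mex{1,0} = 2
G(5) = mex{1,1} = 0
G(6) = mex{2,1} = 0
G(7) = mex{0,2} = 1
G(8) = mex{0,0,0} = 1
G(9) = mex{1,0,0} = 2
G(10) = mex{1,1,1} = 0
G(11) = mex{2,1,1} = 0
G(12) = mex{0,2,2} = 1
G(13) = mex{0,0,0} = 1
G(14) = mex{1,0,0} = 2
G(15) = mex{1,1,1} = 0
G(16) = mex{2,1,1} = 0
G(17) = mex{0,2,2} = 1
G(18) = mex{0,0,0} = 1
G(19) = mex{1,0,0} = 2
P-positions are exactly the n with G(n) = 0.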